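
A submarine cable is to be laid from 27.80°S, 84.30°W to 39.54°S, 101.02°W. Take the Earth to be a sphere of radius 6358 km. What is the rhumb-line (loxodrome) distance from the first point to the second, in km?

2016 km

Rhumb course C = atan2(Δλ, Δψ) with Δψ = ln[tan(π/4+φ₂/2)/tan(π/4+φ₁/2)] = -0.2470, Δλ = -0.2918 → C = 229.75°
d = R·|Δφ| / |cos C| = 6358·0.20490 / 0.64609 = 2016 km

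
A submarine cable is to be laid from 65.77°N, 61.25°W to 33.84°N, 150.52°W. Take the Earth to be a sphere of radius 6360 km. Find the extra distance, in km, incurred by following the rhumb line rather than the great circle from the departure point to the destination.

Great circle: cos σ = sin φ₁ sin φ₂ + cos φ₁ cos φ₂ cos Δλ,  σ = 1.0331 rad → d_gc = 6570.5 km
Rhumb line: Δψ = -0.9104, q = Δφ/Δψ = 0.6121, d_rh = R√(Δφ²+q²Δλ²) = 7025.2 km
Excess = 7025.2 − 6570.5 = 454.7 ≈ 455 km

455 km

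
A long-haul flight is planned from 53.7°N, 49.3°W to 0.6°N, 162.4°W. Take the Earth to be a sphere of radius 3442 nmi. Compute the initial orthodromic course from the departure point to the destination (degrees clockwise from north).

θ = atan2( sin Δλ·cos φ₂ ,  cos φ₁ sin φ₂ − sin φ₁ cos φ₂ cos Δλ )
  = atan2(-0.9198, +0.3224) = 289.32°

289.3°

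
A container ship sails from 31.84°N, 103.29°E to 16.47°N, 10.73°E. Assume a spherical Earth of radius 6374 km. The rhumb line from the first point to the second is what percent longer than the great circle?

Great circle: σ = 1.4574 rad → d_gc = Rσ = 9289.3 km
Rhumb: Δφ = -0.2683, Δλ = -1.6155, Δψ = -0.2952, q = Δφ/Δψ = 0.9086 → d_rh = R√(Δφ²+q²Δλ²) = 9510.8 km
Excess = (9510.8 − 9289.3) / 9289.3 = 221.5 / 9289.3 = 2.38% ≈ 2.4%

2.4%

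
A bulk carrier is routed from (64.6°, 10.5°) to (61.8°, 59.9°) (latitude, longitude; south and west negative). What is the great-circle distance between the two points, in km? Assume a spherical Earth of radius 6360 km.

Haversine: a = sin²(Δφ/2)+cos φ₁ cos φ₂ sin²(Δλ/2) = 0.03599;  σ = 2·atan2(√a,√(1−a))
σ = 21.872° → d = Rσ = 6360·0.38173 = 2428 km

2428 km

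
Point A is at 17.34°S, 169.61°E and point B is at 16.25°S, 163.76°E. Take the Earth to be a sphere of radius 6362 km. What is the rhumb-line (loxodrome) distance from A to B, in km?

634 km

Δψ = ln[tan(π/4+φ₂/2)/tan(π/4+φ₁/2)] = +0.0199;  Δφ = +0.0190 rad,  Δλ = -0.1021 rad
q = Δφ/Δψ = 0.9573
d = R·√(Δφ² + q²Δλ²) = 6362·0.09958 = 634 km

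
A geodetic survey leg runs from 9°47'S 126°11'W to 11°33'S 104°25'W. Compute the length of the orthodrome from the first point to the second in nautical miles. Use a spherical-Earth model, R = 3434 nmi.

Haversine: a = sin²(Δφ/2)+cos φ₁ cos φ₂ sin²(Δλ/2) = 0.03466;  σ = 2·atan2(√a,√(1−a))
σ = 21.458° → d = Rσ = 3434·0.37451 = 1286 nmi

1286 nmi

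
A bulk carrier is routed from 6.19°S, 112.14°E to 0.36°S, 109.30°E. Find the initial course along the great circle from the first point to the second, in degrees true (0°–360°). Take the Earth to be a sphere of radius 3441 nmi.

N = sin Δλ·cos φ₂ = -0.0495;  D = cos φ₁ sin φ₂ − sin φ₁ cos φ₂ cos Δλ = +0.1014
initial course = atan2(N, D) = 333.97°

334.0°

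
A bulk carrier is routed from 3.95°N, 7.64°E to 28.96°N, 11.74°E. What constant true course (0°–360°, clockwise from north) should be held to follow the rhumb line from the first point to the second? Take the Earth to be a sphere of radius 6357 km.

Meridional parts: M(φ₁)=+0.0690, M(φ₂)=+0.5285 → ΔM = +0.4595;  Δλ = +0.0716 rad
tan C = Δλ / ΔM = +0.1557 → C = 8.85°

8.9°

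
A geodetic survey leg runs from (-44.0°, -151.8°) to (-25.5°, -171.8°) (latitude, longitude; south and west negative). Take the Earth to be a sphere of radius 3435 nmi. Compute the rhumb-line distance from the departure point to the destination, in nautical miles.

1478 nmi

Δψ = ln[tan(π/4+φ₂/2)/tan(π/4+φ₁/2)] = +0.3964;  Δφ = +0.3229 rad,  Δλ = -0.3491 rad
q = Δφ/Δψ = 0.8146
d = R·√(Δφ² + q²Δλ²) = 3435·0.43024 = 1478 nmi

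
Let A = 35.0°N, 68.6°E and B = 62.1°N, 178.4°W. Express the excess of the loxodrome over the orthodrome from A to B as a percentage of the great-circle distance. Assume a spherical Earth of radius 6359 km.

11.7%

Great circle: σ = 1.2056 rad → d_gc = Rσ = 7666.4 km
Rhumb: Δφ = +0.4730, Δλ = +1.9722, Δψ = +0.7399, q = Δφ/Δψ = 0.6393 → d_rh = R√(Δφ²+q²Δλ²) = 8563.0 km
Excess = (8563.0 − 7666.4) / 7666.4 = 896.6 / 7666.4 = 11.70% ≈ 11.7%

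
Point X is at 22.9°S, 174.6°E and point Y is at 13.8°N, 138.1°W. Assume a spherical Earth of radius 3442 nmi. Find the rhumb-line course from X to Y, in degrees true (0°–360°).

Meridional parts: M(φ₁)=-0.4108, M(φ₂)=+0.2432 → ΔM = +0.6540;  Δλ = +0.8255 rad
tan C = Δλ / ΔM = +1.2623 → C = 51.61°

51.6°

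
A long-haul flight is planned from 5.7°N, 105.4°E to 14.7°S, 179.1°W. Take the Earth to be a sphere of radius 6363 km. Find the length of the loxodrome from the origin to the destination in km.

8617 km

Rhumb course C = atan2(Δλ, Δψ) with Δψ = ln[tan(π/4+φ₂/2)/tan(π/4+φ₁/2)] = -0.3591, Δλ = +1.3177 → C = 105.24°
d = R·|Δφ| / |cos C| = 6363·0.35605 / 0.26291 = 8617 km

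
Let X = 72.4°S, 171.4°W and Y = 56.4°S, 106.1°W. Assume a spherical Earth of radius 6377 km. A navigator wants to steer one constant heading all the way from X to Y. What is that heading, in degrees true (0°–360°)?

59.6°

Δψ = ln[tan(π/4+φ₂/2)/tan(π/4+φ₁/2)] = +0.6680
Δλ = +1.1397 rad (taken the short way round)
course = atan2(Δλ, Δψ) = 59.63°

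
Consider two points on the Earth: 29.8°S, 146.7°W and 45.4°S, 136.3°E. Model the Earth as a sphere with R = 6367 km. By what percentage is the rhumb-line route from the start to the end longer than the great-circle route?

Great circle: σ = 1.0576 rad → d_gc = Rσ = 6734.05 km
Rhumb: Δφ = -0.2723, Δλ = -1.3439, Δψ = -0.3460, q = Δφ/Δψ = 0.7869 → d_rh = R√(Δφ²+q²Δλ²) = 6952.86 km
Excess = (6952.86 − 6734.05) / 6734.05 = 218.81 / 6734.05 = 3.249% ≈ 3.2%

3.2%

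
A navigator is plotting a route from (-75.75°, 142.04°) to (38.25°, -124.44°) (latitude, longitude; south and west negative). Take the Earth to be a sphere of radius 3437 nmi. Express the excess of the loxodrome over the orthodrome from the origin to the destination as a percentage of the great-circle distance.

Great circle: σ = 2.2293 rad → d_gc = Rσ = 7662.0 nmi
Rhumb: Δφ = +1.9897, Δλ = +1.6322, Δψ = +2.8030, q = Δφ/Δψ = 0.7098 → d_rh = R√(Δφ²+q²Δλ²) = 7913.5 nmi
Excess = (7913.5 − 7662.0) / 7662.0 = 251.5 / 7662.0 = 3.28% ≈ 3.3%

3.3%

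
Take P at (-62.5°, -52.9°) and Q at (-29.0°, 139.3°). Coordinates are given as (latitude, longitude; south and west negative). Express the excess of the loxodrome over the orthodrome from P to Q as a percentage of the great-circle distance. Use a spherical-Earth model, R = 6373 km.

32.5%

Great circle: σ = 1.5355 rad → d_gc = Rσ = 9785.7 km
Rhumb: Δφ = +0.5847, Δλ = -2.9287, Δψ = +0.8785, q = Δφ/Δψ = 0.6656 → d_rh = R√(Δφ²+q²Δλ²) = 12969.2 km
Excess = (12969.2 − 9785.7) / 9785.7 = 3183.5 / 9785.7 = 32.53% ≈ 32.5%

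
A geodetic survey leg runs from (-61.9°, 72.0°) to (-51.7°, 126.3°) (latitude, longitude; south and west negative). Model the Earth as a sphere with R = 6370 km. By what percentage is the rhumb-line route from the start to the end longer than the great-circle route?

Great circle: σ = 0.5304 rad → d_gc = Rσ = 3378.4 km
Rhumb: Δφ = +0.1780, Δλ = +0.9477, Δψ = +0.3276, q = Δφ/Δψ = 0.5434 → d_rh = R√(Δφ²+q²Δλ²) = 3471.2 km
Excess = (3471.2 − 3378.4) / 3378.4 = 92.8 / 3378.4 = 2.747% ≈ 2.7%

2.7%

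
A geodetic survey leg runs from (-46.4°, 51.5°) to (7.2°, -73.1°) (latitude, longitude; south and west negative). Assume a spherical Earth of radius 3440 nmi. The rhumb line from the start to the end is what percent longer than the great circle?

4.5%

Great circle: σ = 2.0706 rad → d_gc = Rσ = 7122.9 nmi
Rhumb: Δφ = +0.9355, Δλ = -2.1747, Δψ = +1.0424, q = Δφ/Δψ = 0.8975 → d_rh = R√(Δφ²+q²Δλ²) = 7445.4 nmi
Excess = (7445.4 − 7122.9) / 7122.9 = 322.5 / 7122.9 = 4.53% ≈ 4.5%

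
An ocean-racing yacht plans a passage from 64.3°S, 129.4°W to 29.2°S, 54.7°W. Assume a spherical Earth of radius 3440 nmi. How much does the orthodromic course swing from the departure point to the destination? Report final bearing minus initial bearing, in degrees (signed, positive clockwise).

Initial bearing θ₁ = atan2(sin Δλ cos φ₂, cos φ₁ sin φ₂ − sin φ₁ cos φ₂ cos Δλ) = 90.27°
Final bearing θ₂ = (initial bearing from the destination back to the start) + 180° = 29.79°
Δθ = θ₂ − θ₁ = -60.5°

-60.5°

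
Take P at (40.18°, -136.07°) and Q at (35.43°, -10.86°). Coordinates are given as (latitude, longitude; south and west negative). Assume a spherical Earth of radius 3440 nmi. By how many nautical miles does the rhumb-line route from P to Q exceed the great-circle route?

591 nmi

Great circle: cos σ = sin φ₁ sin φ₂ + cos φ₁ cos φ₂ cos Δλ,  σ = 1.5557 rad → d_gc = 5351.7 nmi
Rhumb line: Δψ = -0.1050, q = Δφ/Δψ = 0.7896, d_rh = R√(Δφ²+q²Δλ²) = 5942.7 nmi
Excess = 5942.7 − 5351.7 = 591.0 ≈ 591 nmi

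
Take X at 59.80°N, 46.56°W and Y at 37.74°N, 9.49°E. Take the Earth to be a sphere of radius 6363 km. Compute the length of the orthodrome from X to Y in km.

4588 km

Haversine: a = sin²(Δφ/2)+cos φ₁ cos φ₂ sin²(Δλ/2) = 0.12442;  σ = 2·atan2(√a,√(1−a))
σ = 41.309° → d = Rσ = 6363·0.72098 = 4588 km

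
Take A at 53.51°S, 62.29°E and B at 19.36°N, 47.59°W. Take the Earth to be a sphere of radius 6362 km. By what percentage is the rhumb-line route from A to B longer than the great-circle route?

2.9%

Great circle: σ = 2.0458 rad → d_gc = Rσ = 13015.1 km
Rhumb: Δφ = +1.2718, Δλ = -1.9178, Δψ = +1.4542, q = Δφ/Δψ = 0.8746 → d_rh = R√(Δφ²+q²Δλ²) = 13391.4 km
Excess = (13391.4 − 13015.1) / 13015.1 = 376.3 / 13015.1 = 2.89% ≈ 2.9%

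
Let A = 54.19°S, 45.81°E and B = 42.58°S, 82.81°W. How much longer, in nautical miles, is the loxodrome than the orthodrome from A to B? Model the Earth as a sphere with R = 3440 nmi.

717 nmi

Great circle: cos σ = sin φ₁ sin φ₂ + cos φ₁ cos φ₂ cos Δλ,  σ = 1.2872 rad → d_gc = 4428.0 nmi
Rhumb line: Δψ = +0.3070, q = Δφ/Δψ = 0.6601, d_rh = R√(Δφ²+q²Δλ²) = 5144.8 nmi
Excess = 5144.8 − 4428.0 = 716.8 ≈ 717 nmi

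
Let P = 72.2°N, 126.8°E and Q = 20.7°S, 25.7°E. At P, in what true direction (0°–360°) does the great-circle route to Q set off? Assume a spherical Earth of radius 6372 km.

N = sin Δλ·cos φ₂ = -0.9179;  D = cos φ₁ sin φ₂ − sin φ₁ cos φ₂ cos Δλ = +0.0634
initial course = atan2(N, D) = 273.95°

274.0°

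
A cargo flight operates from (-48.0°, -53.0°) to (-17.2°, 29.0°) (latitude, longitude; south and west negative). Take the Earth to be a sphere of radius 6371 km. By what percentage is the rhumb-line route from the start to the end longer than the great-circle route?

3.1%

Great circle: σ = 1.2570 rad → d_gc = Rσ = 8008.1 km
Rhumb: Δφ = +0.5376, Δλ = +1.4312, Δψ = +0.6527, q = Δφ/Δψ = 0.8237 → d_rh = R√(Δφ²+q²Δλ²) = 8254.1 km
Excess = (8254.1 − 8008.1) / 8008.1 = 246.0 / 8008.1 = 3.07% ≈ 3.1%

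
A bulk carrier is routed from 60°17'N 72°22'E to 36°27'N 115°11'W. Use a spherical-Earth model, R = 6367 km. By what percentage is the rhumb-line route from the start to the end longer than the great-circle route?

Great circle: σ = 1.4498 rad → d_gc = Rσ = 9230.9 km
Rhumb: Δφ = -0.4160, Δλ = +3.0098, Δψ = -0.6429, q = Δφ/Δψ = 0.6470 → d_rh = R√(Δφ²+q²Δλ²) = 12679.3 km
Excess = (12679.3 − 9230.9) / 9230.9 = 3448.4 / 9230.9 = 37.36% ≈ 37.4%

37.4%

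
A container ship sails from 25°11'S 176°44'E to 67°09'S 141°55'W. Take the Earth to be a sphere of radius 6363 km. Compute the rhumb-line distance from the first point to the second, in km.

5510 km

Rhumb course C = atan2(Δλ, Δψ) with Δψ = ln[tan(π/4+φ₂/2)/tan(π/4+φ₁/2)] = -1.1446, Δλ = +0.7217 → C = 147.77°
d = R·|Δφ| / |cos C| = 6363·0.73246 / 0.84590 = 5510 km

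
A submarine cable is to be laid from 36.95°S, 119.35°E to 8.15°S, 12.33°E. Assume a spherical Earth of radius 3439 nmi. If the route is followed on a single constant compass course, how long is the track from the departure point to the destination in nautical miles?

6098 nmi

Δψ = ln[tan(π/4+φ₂/2)/tan(π/4+φ₁/2)] = +0.5522;  Δφ = +0.5027 rad,  Δλ = -1.8679 rad
q = Δφ/Δψ = 0.9103
d = R·√(Δφ² + q²Δλ²) = 3439·1.77310 = 6098 nmi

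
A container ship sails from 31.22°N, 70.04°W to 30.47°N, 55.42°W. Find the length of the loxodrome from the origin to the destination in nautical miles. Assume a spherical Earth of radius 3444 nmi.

756 nmi

Rhumb course C = atan2(Δλ, Δψ) with Δψ = ln[tan(π/4+φ₂/2)/tan(π/4+φ₁/2)] = -0.0152, Δλ = +0.2552 → C = 93.42°
d = R·|Δφ| / |cos C| = 3444·0.01309 / 0.05965 = 756 nmi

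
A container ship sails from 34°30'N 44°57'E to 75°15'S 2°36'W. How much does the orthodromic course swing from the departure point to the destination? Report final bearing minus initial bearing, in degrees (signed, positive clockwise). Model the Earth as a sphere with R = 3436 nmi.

Initial bearing θ₁ = atan2(sin Δλ cos φ₂, cos φ₁ sin φ₂ − sin φ₁ cos φ₂ cos Δλ) = 191.86°
Final bearing θ₂ = (initial bearing from the destination back to the start) + 180° = 221.72°
Δθ = θ₂ − θ₁ = +29.9°

+29.9°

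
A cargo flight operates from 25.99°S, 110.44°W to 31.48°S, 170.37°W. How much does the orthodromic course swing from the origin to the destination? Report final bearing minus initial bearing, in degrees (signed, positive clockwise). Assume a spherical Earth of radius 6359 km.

Initial bearing θ₁ = atan2(sin Δλ cos φ₂, cos φ₁ sin φ₂ − sin φ₁ cos φ₂ cos Δλ) = 249.08°
Final bearing θ₂ = (initial bearing from the destination back to the start) + 180° = 280.10°
Δθ = θ₂ − θ₁ = +31.0°

+31.0°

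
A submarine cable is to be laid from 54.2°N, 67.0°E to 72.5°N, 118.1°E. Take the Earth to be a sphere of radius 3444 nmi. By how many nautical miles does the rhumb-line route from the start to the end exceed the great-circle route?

Great circle: cos σ = sin φ₁ sin φ₂ + cos φ₁ cos φ₂ cos Δλ,  σ = 0.4865 rad → d_gc = 1675.4 nmi
Rhumb line: Δψ = +0.7412, q = Δφ/Δψ = 0.4309, d_rh = R√(Δφ²+q²Δλ²) = 1721.0 nmi
Excess = 1721.0 − 1675.4 = 45.6 ≈ 46 nmi

46 nmi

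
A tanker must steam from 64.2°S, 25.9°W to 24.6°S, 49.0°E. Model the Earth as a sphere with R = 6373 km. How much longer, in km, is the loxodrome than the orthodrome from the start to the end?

279 km

Great circle: cos σ = sin φ₁ sin φ₂ + cos φ₁ cos φ₂ cos Δλ,  σ = 1.0726 rad → d_gc = 6835.4 km
Rhumb line: Δψ = +1.0307, q = Δφ/Δψ = 0.6706, d_rh = R√(Δφ²+q²Δλ²) = 7114.1 km
Excess = 7114.1 − 6835.4 = 278.7 ≈ 279 km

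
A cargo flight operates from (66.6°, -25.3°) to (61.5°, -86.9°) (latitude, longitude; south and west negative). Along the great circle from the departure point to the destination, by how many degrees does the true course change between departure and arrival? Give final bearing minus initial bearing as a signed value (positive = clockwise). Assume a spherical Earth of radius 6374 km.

At departure: θ₁ = atan2(sin Δλ cos φ₂, cos φ₁ sin φ₂ − sin φ₁ cos φ₂ cos Δλ) = 288.54°
At arrival: θ₂ = atan2(sin Δλ cos φ₁, −cos φ₂ sin φ₁ + sin φ₂ cos φ₁ cos Δλ) = 232.11°
Δθ = θ₂ − θ₁ = -56.4°

-56.4°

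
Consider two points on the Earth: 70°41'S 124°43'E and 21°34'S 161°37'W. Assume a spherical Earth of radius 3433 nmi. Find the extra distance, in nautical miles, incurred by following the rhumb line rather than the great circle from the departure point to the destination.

Great circle: cos σ = sin φ₁ sin φ₂ + cos φ₁ cos φ₂ cos Δλ,  σ = 1.1225 rad → d_gc = 3853.6 nmi
Rhumb line: Δψ = +1.3852, q = Δφ/Δψ = 0.6188, d_rh = R√(Δφ²+q²Δλ²) = 4015.2 nmi
Excess = 4015.2 − 3853.6 = 161.6 ≈ 162 nmi

162 nmi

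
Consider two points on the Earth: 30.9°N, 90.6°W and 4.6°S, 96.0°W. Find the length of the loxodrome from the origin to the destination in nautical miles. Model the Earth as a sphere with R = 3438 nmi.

2153 nmi

Δψ = ln[tan(π/4+φ₂/2)/tan(π/4+φ₁/2)] = -0.6479;  Δφ = -0.6196 rad,  Δλ = -0.0942 rad
q = Δφ/Δψ = 0.9563
d = R·√(Δφ² + q²Δλ²) = 3438·0.62611 = 2153 nmi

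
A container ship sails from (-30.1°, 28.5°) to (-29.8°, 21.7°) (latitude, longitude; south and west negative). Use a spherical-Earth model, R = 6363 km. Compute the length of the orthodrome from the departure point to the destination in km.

655 km

cos σ = sin φ₁ sin φ₂ + cos φ₁ cos φ₂ cos Δλ
      = sin(-30.10°)sin(-29.80°) + cos(-30.10°)cos(-29.80°)cos(-6.80°) = 0.9947
σ = 5.899° → d = Rσ = 6363·0.10295 = 655 km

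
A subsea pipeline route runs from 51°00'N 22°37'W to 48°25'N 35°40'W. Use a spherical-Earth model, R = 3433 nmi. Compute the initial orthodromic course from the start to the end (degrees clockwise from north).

N = sin Δλ·cos φ₂ = -0.1499;  D = cos φ₁ sin φ₂ − sin φ₁ cos φ₂ cos Δλ = -0.0318
initial course = atan2(N, D) = 258.04°

258.0°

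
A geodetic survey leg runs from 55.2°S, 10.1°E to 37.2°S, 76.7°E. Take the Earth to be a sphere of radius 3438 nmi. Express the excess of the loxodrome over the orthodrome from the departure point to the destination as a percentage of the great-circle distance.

3.2%

Great circle: σ = 0.8271 rad → d_gc = Rσ = 2843.6 nmi
Rhumb: Δφ = +0.3142, Δλ = +1.1624, Δψ = +0.4600, q = Δφ/Δψ = 0.6830 → d_rh = R√(Δφ²+q²Δλ²) = 2935.4 nmi
Excess = (2935.4 − 2843.6) / 2843.6 = 91.8 / 2843.6 = 3.23% ≈ 3.2%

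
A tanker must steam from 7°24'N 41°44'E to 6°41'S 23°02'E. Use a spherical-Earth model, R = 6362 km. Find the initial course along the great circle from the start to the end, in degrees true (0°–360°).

θ = atan2( sin Δλ·cos φ₂ ,  cos φ₁ sin φ₂ − sin φ₁ cos φ₂ cos Δλ )
  = atan2(-0.3184, -0.2366) = 233.39°

233.4°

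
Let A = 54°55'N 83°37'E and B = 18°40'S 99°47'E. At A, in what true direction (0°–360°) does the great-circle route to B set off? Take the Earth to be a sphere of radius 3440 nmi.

N = sin Δλ·cos φ₂ = +0.2638;  D = cos φ₁ sin φ₂ − sin φ₁ cos φ₂ cos Δλ = -0.9286
initial course = atan2(N, D) = 164.14°

164.1°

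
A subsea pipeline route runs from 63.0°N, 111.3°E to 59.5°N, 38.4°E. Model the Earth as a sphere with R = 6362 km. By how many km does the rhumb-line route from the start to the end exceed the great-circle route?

Great circle: cos σ = sin φ₁ sin φ₂ + cos φ₁ cos φ₂ cos Δλ,  σ = 0.5818 rad → d_gc = 3701.5 km
Rhumb line: Δψ = -0.1272, q = Δφ/Δψ = 0.4804, d_rh = R√(Δφ²+q²Δλ²) = 3908.2 km
Excess = 3908.2 − 3701.5 = 206.7 ≈ 207 km

207 km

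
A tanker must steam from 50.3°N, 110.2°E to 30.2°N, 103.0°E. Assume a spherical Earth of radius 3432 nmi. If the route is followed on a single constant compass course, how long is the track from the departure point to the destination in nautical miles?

Δψ = ln[tan(π/4+φ₂/2)/tan(π/4+φ₁/2)] = -0.4655;  Δφ = -0.3508 rad,  Δλ = -0.1257 rad
q = Δφ/Δψ = 0.7536
d = R·√(Δφ² + q²Δλ²) = 3432·0.36337 = 1247 nmi

1247 nmi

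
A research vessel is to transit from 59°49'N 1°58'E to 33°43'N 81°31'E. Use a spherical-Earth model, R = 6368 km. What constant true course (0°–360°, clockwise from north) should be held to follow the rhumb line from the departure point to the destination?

116.3°

Δψ = ln[tan(π/4+φ₂/2)/tan(π/4+φ₁/2)] = -0.6849
Δλ = +1.3884 rad (taken the short way round)
course = atan2(Δλ, Δψ) = 116.26°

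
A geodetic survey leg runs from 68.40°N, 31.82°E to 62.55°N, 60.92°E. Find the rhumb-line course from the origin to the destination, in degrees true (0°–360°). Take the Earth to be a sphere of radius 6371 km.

115.9°

Δψ = ln[tan(π/4+φ₂/2)/tan(π/4+φ₁/2)] = -0.2471
Δλ = +0.5079 rad (taken the short way round)
course = atan2(Δλ, Δψ) = 115.95°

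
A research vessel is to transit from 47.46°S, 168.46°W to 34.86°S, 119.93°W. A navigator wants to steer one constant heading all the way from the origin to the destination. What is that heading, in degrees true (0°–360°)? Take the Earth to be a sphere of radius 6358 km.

70.9°

Δψ = ln[tan(π/4+φ₂/2)/tan(π/4+φ₁/2)] = +0.2936
Δλ = +0.8470 rad (taken the short way round)
course = atan2(Δλ, Δψ) = 70.88°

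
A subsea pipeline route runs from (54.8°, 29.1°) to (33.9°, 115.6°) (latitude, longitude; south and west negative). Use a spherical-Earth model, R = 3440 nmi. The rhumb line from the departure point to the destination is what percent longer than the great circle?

Great circle: σ = 1.0645 rad → d_gc = Rσ = 3661.8 nmi
Rhumb: Δφ = -0.3648, Δλ = +1.5097, Δψ = -0.5186, q = Δφ/Δψ = 0.7034 → d_rh = R√(Δφ²+q²Δλ²) = 3862.4 nmi
Excess = (3862.4 − 3661.8) / 3661.8 = 200.6 / 3661.8 = 5.48% ≈ 5.5%

5.5%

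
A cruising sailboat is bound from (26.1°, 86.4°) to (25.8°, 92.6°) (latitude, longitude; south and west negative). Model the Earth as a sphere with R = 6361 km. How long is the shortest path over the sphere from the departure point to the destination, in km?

Haversine: a = sin²(Δφ/2)+cos φ₁ cos φ₂ sin²(Δλ/2) = 0.00237;  σ = 2·atan2(√a,√(1−a))
σ = 5.582° → d = Rσ = 6361·0.09743 = 620 km

620 km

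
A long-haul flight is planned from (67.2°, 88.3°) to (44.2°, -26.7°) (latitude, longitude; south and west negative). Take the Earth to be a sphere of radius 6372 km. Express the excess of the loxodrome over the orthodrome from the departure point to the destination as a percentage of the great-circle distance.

Great circle: σ = 1.0178 rad → d_gc = Rσ = 6485.1 km
Rhumb: Δφ = -0.4014, Δλ = -2.0071, Δψ = -0.7395, q = Δφ/Δψ = 0.5428 → d_rh = R√(Δφ²+q²Δλ²) = 7398.5 km
Excess = (7398.5 − 6485.1) / 6485.1 = 913.4 / 6485.1 = 14.08% ≈ 14.1%

14.1%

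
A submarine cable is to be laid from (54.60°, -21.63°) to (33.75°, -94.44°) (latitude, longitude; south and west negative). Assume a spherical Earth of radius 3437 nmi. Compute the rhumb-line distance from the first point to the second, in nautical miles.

Rhumb course C = atan2(Δλ, Δψ) with Δψ = ln[tan(π/4+φ₂/2)/tan(π/4+φ₁/2)] = -0.5157, Δλ = -1.2708 → C = 247.91°
d = R·|Δφ| / |cos C| = 3437·0.36390 / 0.37604 = 3326 nmi

3326 nmi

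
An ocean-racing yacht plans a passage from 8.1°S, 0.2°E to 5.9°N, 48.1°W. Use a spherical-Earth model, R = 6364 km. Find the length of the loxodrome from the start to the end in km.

Δψ = ln[tan(π/4+φ₂/2)/tan(π/4+φ₁/2)] = +0.2450;  Δφ = +0.2443 rad,  Δλ = -0.8430 rad
q = Δφ/Δψ = 0.9973
d = R·√(Δφ² + q²Δλ²) = 6364·0.87553 = 5572 km

5572 km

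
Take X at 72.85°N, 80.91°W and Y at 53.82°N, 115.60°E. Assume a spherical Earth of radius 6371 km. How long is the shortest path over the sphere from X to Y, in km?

Haversine: a = sin²(Δφ/2)+cos φ₁ cos φ₂ sin²(Δλ/2) = 0.19781;  σ = 2·atan2(√a,√(1−a))
σ = 52.816° → d = Rσ = 6371·0.92181 = 5873 km

5873 km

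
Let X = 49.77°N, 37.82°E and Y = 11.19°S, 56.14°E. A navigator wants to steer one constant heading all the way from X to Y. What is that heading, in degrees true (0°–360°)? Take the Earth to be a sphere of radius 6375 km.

165.1°

Δψ = ln[tan(π/4+φ₂/2)/tan(π/4+φ₁/2)] = -1.2010
Δλ = +0.3197 rad (taken the short way round)
course = atan2(Δλ, Δψ) = 165.09°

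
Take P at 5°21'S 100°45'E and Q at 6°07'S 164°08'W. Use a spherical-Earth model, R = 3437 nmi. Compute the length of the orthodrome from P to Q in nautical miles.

5668 nmi

cos σ = sin φ₁ sin φ₂ + cos φ₁ cos φ₂ cos Δλ
      = sin(-5.35°)sin(-6.12°) + cos(-5.35°)cos(-6.12°)cos(95.12°) = -0.0784
σ = 94.494° → d = Rσ = 3437·1.64923 = 5668 nmi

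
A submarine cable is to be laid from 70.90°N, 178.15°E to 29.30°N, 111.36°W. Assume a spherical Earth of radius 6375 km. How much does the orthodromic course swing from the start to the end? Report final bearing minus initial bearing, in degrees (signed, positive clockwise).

Initial bearing θ₁ = atan2(sin Δλ cos φ₂, cos φ₁ sin φ₂ − sin φ₁ cos φ₂ cos Δλ) = 97.97°
Final bearing θ₂ = (initial bearing from the destination back to the start) + 180° = 158.19°
Δθ = θ₂ − θ₁ = +60.2°

+60.2°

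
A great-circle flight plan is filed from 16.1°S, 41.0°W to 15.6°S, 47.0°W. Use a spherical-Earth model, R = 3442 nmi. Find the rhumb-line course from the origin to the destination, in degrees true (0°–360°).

275.0°

Δψ = ln[tan(π/4+φ₂/2)/tan(π/4+φ₁/2)] = +0.0091
Δλ = -0.1047 rad (taken the short way round)
course = atan2(Δλ, Δψ) = 274.95°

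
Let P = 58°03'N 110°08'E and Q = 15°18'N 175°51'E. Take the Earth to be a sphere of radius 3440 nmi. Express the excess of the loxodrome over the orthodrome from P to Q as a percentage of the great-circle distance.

Great circle: σ = 1.1221 rad → d_gc = Rσ = 3860.0 nmi
Rhumb: Δφ = -0.7461, Δλ = +1.1470, Δψ = -0.9805, q = Δφ/Δψ = 0.7609 → d_rh = R√(Δφ²+q²Δλ²) = 3949.9 nmi
Excess = (3949.9 − 3860.0) / 3860.0 = 89.9 / 3860.0 = 2.33% ≈ 2.3%

2.3%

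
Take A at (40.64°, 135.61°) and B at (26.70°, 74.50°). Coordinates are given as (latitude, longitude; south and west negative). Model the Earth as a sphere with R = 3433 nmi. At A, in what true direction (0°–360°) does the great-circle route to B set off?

274.4°

N = sin Δλ·cos φ₂ = -0.7822;  D = cos φ₁ sin φ₂ − sin φ₁ cos φ₂ cos Δλ = +0.0598
initial course = atan2(N, D) = 274.37°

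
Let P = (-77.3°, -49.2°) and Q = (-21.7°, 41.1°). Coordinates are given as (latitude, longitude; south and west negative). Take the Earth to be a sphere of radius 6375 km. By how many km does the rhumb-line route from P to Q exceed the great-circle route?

539 km

Great circle: cos σ = sin φ₁ sin φ₂ + cos φ₁ cos φ₂ cos Δλ,  σ = 1.2029 rad → d_gc = 7668.6 km
Rhumb line: Δψ = +1.8075, q = Δφ/Δψ = 0.5369, d_rh = R√(Δφ²+q²Δλ²) = 8207.7 km
Excess = 8207.7 − 7668.6 = 539.1 ≈ 539 km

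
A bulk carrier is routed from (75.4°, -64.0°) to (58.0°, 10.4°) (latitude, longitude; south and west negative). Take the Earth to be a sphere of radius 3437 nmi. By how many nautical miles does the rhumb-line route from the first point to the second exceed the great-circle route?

Great circle: cos σ = sin φ₁ sin φ₂ + cos φ₁ cos φ₂ cos Δλ,  σ = 0.5422 rad → d_gc = 1863.5 nmi
Rhumb line: Δψ = -0.8058, q = Δφ/Δψ = 0.3769, d_rh = R√(Δφ²+q²Δλ²) = 1979.6 nmi
Excess = 1979.6 − 1863.5 = 116.1 ≈ 116 nmi

116 nmi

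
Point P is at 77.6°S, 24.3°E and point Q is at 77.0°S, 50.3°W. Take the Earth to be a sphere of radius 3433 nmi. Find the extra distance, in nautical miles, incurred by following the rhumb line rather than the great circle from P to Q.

65 nmi

Great circle: cos σ = sin φ₁ sin φ₂ + cos φ₁ cos φ₂ cos Δλ,  σ = 0.2674 rad → d_gc = 917.9 nmi
Rhumb line: Δψ = +0.0476, q = Δφ/Δψ = 0.2198, d_rh = R√(Δφ²+q²Δλ²) = 983.1 nmi
Excess = 983.1 − 917.9 = 65.2 ≈ 65 nmi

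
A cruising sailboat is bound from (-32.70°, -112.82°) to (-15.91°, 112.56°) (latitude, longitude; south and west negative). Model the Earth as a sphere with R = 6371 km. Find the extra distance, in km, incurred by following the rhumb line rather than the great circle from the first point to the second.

Great circle: cos σ = sin φ₁ sin φ₂ + cos φ₁ cos φ₂ cos Δλ,  σ = 2.0046 rad → d_gc = 12771.4 km
Rhumb line: Δψ = +0.3232, q = Δφ/Δψ = 0.9068, d_rh = R√(Δφ²+q²Δλ²) = 13701.1 km
Excess = 13701.1 − 12771.4 = 929.7 ≈ 930 km

930 km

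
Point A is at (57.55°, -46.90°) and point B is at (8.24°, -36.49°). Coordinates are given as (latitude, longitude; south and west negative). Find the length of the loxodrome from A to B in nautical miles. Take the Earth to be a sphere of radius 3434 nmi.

Rhumb course C = atan2(Δλ, Δψ) with Δψ = ln[tan(π/4+φ₂/2)/tan(π/4+φ₁/2)] = -1.0901, Δλ = +0.1817 → C = 170.54°
d = R·|Δφ| / |cos C| = 3434·0.86062 / 0.98639 = 2996 nmi

2996 nmi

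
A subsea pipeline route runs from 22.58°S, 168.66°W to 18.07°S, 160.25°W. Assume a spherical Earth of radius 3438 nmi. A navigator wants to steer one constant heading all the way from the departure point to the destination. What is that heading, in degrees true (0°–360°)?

60.2°

Meridional parts: M(φ₁)=-0.4047, M(φ₂)=-0.3207 → ΔM = +0.0840;  Δλ = +0.1468 rad
tan C = Δλ / ΔM = +1.7481 → C = 60.23°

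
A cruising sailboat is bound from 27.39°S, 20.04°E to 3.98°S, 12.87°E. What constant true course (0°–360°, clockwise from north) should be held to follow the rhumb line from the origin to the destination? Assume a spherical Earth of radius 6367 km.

Δψ = ln[tan(π/4+φ₂/2)/tan(π/4+φ₁/2)] = +0.4278
Δλ = -0.1251 rad (taken the short way round)
course = atan2(Δλ, Δψ) = 343.70°

343.7°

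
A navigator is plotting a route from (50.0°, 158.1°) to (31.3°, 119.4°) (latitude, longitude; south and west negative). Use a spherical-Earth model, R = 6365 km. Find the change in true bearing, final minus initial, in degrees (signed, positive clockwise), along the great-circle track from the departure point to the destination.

At departure: θ₁ = atan2(sin Δλ cos φ₂, cos φ₁ sin φ₂ − sin φ₁ cos φ₂ cos Δλ) = 251.68°
At arrival: θ₂ = atan2(sin Δλ cos φ₁, −cos φ₂ sin φ₁ + sin φ₂ cos φ₁ cos Δλ) = 225.57°
Δθ = θ₂ − θ₁ = -26.1°

-26.1°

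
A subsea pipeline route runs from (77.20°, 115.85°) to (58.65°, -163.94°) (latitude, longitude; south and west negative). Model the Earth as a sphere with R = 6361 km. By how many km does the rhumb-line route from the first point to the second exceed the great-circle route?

Great circle: cos σ = sin φ₁ sin φ₂ + cos φ₁ cos φ₂ cos Δλ,  σ = 0.5503 rad → d_gc = 3500.3 km
Rhumb line: Δψ = -0.9170, q = Δφ/Δψ = 0.3531, d_rh = R√(Δφ²+q²Δλ²) = 3758.5 km
Excess = 3758.5 − 3500.3 = 258.2 ≈ 258 km

258 km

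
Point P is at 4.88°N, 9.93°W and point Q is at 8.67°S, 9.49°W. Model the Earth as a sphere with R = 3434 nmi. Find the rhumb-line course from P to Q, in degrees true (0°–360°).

178.1°

Δψ = ln[tan(π/4+φ₂/2)/tan(π/4+φ₁/2)] = -0.2372
Δλ = +0.0077 rad (taken the short way round)
course = atan2(Δλ, Δψ) = 178.15°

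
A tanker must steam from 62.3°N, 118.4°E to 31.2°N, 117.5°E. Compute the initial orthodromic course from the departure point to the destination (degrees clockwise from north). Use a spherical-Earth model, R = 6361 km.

θ = atan2( sin Δλ·cos φ₂ ,  cos φ₁ sin φ₂ − sin φ₁ cos φ₂ cos Δλ )
  = atan2(-0.0134, -0.5164) = 181.49°

181.5°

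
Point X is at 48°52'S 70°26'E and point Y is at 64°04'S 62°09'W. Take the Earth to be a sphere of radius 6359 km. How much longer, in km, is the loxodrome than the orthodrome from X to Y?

1385 km

Great circle: cos σ = sin φ₁ sin φ₂ + cos φ₁ cos φ₂ cos Δλ,  σ = 1.0671 rad → d_gc = 6785.6 km
Rhumb line: Δψ = -0.4883, q = Δφ/Δψ = 0.5433, d_rh = R√(Δφ²+q²Δλ²) = 8170.5 km
Excess = 8170.5 − 6785.6 = 1384.9 ≈ 1385 km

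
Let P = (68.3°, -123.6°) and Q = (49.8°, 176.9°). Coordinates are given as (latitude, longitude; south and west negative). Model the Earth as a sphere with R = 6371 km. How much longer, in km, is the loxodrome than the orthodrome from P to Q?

Great circle: cos σ = sin φ₁ sin φ₂ + cos φ₁ cos φ₂ cos Δλ,  σ = 0.5903 rad → d_gc = 3760.6 km
Rhumb line: Δψ = -0.6467, q = Δφ/Δψ = 0.4992, d_rh = R√(Δφ²+q²Δλ²) = 3891.3 km
Excess = 3891.3 − 3760.6 = 130.7 ≈ 131 km

131 km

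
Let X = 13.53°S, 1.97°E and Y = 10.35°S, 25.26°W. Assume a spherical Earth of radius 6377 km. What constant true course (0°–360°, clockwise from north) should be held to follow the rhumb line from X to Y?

276.8°

Meridional parts: M(φ₁)=-0.2384, M(φ₂)=-0.1816 → ΔM = +0.0567;  Δλ = -0.4753 rad
tan C = Δλ / ΔM = -8.3765 → C = 276.81°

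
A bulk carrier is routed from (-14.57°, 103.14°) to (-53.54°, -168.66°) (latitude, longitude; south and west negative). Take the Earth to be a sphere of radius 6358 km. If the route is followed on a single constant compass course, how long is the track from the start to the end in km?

Rhumb course C = atan2(Δλ, Δψ) with Δψ = ln[tan(π/4+φ₂/2)/tan(π/4+φ₁/2)] = -0.8535, Δλ = +1.5394 → C = 119.01°
d = R·|Δφ| / |cos C| = 6358·0.68015 / 0.48491 = 8918 km

8918 km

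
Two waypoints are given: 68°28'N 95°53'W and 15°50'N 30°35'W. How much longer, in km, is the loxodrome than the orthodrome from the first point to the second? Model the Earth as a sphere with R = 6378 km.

214 km

Great circle: cos σ = sin φ₁ sin φ₂ + cos φ₁ cos φ₂ cos Δλ,  σ = 1.1578 rad → d_gc = 7384.5 km
Rhumb line: Δψ = -1.3800, q = Δφ/Δψ = 0.6657, d_rh = R√(Δφ²+q²Δλ²) = 7598.8 km
Excess = 7598.8 − 7384.5 = 214.3 ≈ 214 km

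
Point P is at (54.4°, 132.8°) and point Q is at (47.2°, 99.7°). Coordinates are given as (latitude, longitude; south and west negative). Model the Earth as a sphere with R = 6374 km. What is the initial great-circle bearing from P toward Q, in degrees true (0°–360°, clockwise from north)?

θ = atan2( sin Δλ·cos φ₂ ,  cos φ₁ sin φ₂ − sin φ₁ cos φ₂ cos Δλ )
  = atan2(-0.3710, -0.0357) = 264.51°

264.5°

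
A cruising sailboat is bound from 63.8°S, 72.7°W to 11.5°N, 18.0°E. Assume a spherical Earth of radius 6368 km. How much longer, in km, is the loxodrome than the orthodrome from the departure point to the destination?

Great circle: cos σ = sin φ₁ sin φ₂ + cos φ₁ cos φ₂ cos Δλ,  σ = 1.7560 rad → d_gc = 11182.4 km
Rhumb line: Δψ = +1.6600, q = Δφ/Δψ = 0.7917, d_rh = R√(Δφ²+q²Δλ²) = 11564.2 km
Excess = 11564.2 − 11182.4 = 381.8 ≈ 382 km

382 km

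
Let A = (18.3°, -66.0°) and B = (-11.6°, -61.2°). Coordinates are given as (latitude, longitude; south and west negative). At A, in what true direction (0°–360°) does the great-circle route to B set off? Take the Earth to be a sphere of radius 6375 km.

170.6°

θ = atan2( sin Δλ·cos φ₂ ,  cos φ₁ sin φ₂ − sin φ₁ cos φ₂ cos Δλ )
  = atan2(+0.0820, -0.4974) = 170.64°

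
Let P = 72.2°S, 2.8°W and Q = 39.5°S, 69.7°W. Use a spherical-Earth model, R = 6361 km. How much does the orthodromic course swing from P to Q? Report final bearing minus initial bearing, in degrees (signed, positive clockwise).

+59.3°

Initial bearing θ₁ = atan2(sin Δλ cos φ₂, cos φ₁ sin φ₂ − sin φ₁ cos φ₂ cos Δλ) = 277.53°
Final bearing θ₂ = (initial bearing from the destination back to the start) + 180° = 336.87°
Δθ = θ₂ − θ₁ = +59.3°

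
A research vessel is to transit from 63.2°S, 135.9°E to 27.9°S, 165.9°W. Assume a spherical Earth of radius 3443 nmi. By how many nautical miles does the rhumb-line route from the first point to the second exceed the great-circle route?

75 nmi

Great circle: cos σ = sin φ₁ sin φ₂ + cos φ₁ cos φ₂ cos Δλ,  σ = 0.8923 rad → d_gc = 3072.1 nmi
Rhumb line: Δψ = +0.9271, q = Δφ/Δψ = 0.6646, d_rh = R√(Δφ²+q²Δλ²) = 3146.7 nmi
Excess = 3146.7 − 3072.1 = 74.6 ≈ 75 nmi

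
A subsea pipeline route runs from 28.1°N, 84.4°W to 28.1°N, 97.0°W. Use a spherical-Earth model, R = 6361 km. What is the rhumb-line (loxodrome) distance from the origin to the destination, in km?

1234 km

Δψ = ln[tan(π/4+φ₂/2)/tan(π/4+φ₁/2)] = +0.0000;  Δφ = +0.0000 rad,  Δλ = -0.2199 rad
Δψ ≈ 0 so q = cos φ₁ = 0.8821
d = R·√(Δφ² + q²Δλ²) = 6361·0.19399 = 1234 km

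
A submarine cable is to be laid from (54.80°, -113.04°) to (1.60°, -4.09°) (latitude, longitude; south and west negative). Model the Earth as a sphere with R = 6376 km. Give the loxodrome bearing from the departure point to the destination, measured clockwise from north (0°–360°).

Meridional parts: M(φ₁)=+1.1482, M(φ₂)=+0.0279 → ΔM = -1.1202;  Δλ = +1.9015 rad
tan C = Δλ / ΔM = -1.6974 → C = 120.50°

120.5°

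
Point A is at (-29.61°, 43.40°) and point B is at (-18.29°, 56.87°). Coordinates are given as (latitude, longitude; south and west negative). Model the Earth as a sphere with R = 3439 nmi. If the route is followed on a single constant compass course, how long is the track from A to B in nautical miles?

Δψ = ln[tan(π/4+φ₂/2)/tan(π/4+φ₁/2)] = +0.2167;  Δφ = +0.1976 rad,  Δλ = +0.2351 rad
q = Δφ/Δψ = 0.9118
d = R·√(Δφ² + q²Δλ²) = 3439·0.29153 = 1003 nmi

1003 nmi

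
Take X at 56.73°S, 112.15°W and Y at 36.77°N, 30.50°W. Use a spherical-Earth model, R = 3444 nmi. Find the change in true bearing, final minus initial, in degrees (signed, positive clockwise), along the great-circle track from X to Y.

-24.7°

At departure: θ₁ = atan2(sin Δλ cos φ₂, cos φ₁ sin φ₂ − sin φ₁ cos φ₂ cos Δλ) = 61.76°
At arrival: θ₂ = atan2(sin Δλ cos φ₁, −cos φ₂ sin φ₁ + sin φ₂ cos φ₁ cos Δλ) = 37.11°
Δθ = θ₂ − θ₁ = -24.7°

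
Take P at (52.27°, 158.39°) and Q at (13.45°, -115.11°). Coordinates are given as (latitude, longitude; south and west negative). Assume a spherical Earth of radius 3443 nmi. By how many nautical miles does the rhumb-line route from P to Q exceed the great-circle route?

Great circle: cos σ = sin φ₁ sin φ₂ + cos φ₁ cos φ₂ cos Δλ,  σ = 1.3487 rad → d_gc = 4643.5 nmi
Rhumb line: Δψ = -0.8369, q = Δφ/Δψ = 0.8096, d_rh = R√(Δφ²+q²Δλ²) = 4811.4 nmi
Excess = 4811.4 − 4643.5 = 167.9 ≈ 168 nmi

168 nmi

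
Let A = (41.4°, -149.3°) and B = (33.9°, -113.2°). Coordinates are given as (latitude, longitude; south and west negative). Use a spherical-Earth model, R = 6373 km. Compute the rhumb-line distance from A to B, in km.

3282 km

Δψ = ln[tan(π/4+φ₂/2)/tan(π/4+φ₁/2)] = -0.1656;  Δφ = -0.1309 rad,  Δλ = +0.6301 rad
q = Δφ/Δψ = 0.7905
d = R·√(Δφ² + q²Δλ²) = 6373·0.51499 = 3282 km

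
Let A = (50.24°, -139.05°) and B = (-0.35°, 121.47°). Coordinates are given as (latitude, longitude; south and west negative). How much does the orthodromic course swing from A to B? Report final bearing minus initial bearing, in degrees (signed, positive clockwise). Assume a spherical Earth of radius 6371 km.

-57.7°

Initial bearing θ₁ = atan2(sin Δλ cos φ₂, cos φ₁ sin φ₂ − sin φ₁ cos φ₂ cos Δλ) = 277.09°
Final bearing θ₂ = (initial bearing from the destination back to the start) + 180° = 219.40°
Δθ = θ₂ − θ₁ = -57.7°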